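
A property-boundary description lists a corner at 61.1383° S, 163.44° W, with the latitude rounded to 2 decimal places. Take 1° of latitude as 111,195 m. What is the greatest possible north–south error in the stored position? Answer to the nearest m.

Rounding to 2 decimal places leaves the latitude within ±0.005° of the true value.
Along the meridian that is 0.005° × 111195 m/° = 555.975 m.

556 m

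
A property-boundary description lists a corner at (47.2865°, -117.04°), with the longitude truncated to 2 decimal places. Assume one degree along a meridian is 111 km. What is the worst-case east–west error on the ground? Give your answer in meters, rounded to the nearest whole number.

Truncating at 2 decimal places can drop up to a full unit in the last place, so the longitude may be off by as much as 0.01°.
Parallels shrink by cos φ, so at 47.2865° a degree of longitude is 111000 × 0.6783 ≈ 75294.9 m.
Maximum E–W displacement: 0.01 × 75294.9 = 752.949 m.

753 meters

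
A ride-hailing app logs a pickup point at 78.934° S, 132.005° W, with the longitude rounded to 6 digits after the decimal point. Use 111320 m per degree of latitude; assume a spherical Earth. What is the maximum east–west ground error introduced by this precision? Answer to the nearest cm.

1 cm

Rounding to 6 decimal places leaves the longitude within ±5e-07° of the true value.
One degree of longitude at 78.934° is 111320 × cos 78.934° ≈ 111320 × 0.1919 = 21366.7 m.
East–west error: 5e-07° × 21366.7 m/° ≈ 0.0106834 m.
That is 0.0106834 m = 1.0683 cm.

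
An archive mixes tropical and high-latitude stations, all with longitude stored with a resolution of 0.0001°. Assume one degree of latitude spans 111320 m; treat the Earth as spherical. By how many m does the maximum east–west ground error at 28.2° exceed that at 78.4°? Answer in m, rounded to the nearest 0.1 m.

3.8 m

With a 0.0001° grid the true value lies within half a step, ±0.0001°/2 = ±5e-05°, of the stored one.
At 28.2°: 5e-05° × 111320 × cos 28.2° = 5e-05 × 111320 × 0.8813 ≈ 4.9053 m.
At 78.4°: 5e-05° × 111320 × cos 78.4° = 5e-05 × 111320 × 0.2011 ≈ 1.1192 m.
So the lower-latitude error exceeds the higher by 4.9053 − 1.1192 = 3.7861 m.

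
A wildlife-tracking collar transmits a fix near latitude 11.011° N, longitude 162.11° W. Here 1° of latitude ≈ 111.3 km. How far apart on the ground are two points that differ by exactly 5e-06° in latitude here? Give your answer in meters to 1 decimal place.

0.6 meters

Along a meridian 5e-06° is 5e-06 × 111300 = 0.5565 m.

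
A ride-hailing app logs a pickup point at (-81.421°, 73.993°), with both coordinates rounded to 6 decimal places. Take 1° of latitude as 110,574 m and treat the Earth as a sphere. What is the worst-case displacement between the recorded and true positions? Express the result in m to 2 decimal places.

Rounding to 6 decimal places leaves each coordinate within ±5e-07° of the true value.
Latitude error → 5e-07 × 110574 = 0.055287 m along the meridian.
E–W at 81.421°: 5e-07° × 110574 × cos 81.421° = 5e-07 × 110574 × 0.1492 ≈ 0.00824732 m.
The two errors are perpendicular, so the maximum displacement is √(0.055287² + 0.00824732²) ≈ 0.0558988 m.

0.06 m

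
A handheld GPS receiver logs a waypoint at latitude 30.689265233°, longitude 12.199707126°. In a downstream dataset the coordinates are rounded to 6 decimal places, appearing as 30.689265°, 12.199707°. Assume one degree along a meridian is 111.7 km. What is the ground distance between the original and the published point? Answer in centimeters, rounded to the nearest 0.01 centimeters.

2.87 centimeters

Δlat = 30.689265233 − 30.689265 = +0.000000233°; Δlon = 12.199707126 − 12.199707 = +0.000000126°.
North–south shift: 0.000000233 × 111700 = 0.0260261 m.
E–W at 30.6893°: 0.000000126° × 111700 × cos 30.6893° = 0.000000126 × 111700 × 0.8599 ≈ 0.0121031 m.
Distance: √(0.0260261² + 0.0121031²) ≈ 0.0287027 m.
That is 0.0287027 m = 2.8703 cm.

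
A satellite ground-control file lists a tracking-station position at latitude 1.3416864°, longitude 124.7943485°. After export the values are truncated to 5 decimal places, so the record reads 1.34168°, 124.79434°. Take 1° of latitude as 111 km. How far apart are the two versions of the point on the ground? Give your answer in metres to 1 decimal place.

The latitude changed by +0.0000064° and the longitude by +0.0000085°.
N–S: 0.0000064° × 111000 m/° = 0.7104 m.
East–west at this latitude: 0.0000085° × 111000 × cos 1.34168° ≈ 0.0000085 × 110970 = 0.943241 m.
Combined displacement = (0.7104² + 0.943241²)^½ ≈ 1.18084 m.

1.2 metres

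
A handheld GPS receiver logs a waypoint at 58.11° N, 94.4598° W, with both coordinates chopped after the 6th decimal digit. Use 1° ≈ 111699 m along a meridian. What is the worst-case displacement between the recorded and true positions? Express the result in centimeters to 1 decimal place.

Truncating at 6 decimal places can drop up to a full unit in the last place, so each coordinate may be off by as much as 1e-06°.
Latitude error → 1e-06 × 111699 = 0.111699 m along the meridian.
East–west component at 58.11°: 1e-06° × 111699 × cos 58.11° ≈ 1e-06 × 59009.5 ≈ 0.0590095 m.
The two errors are perpendicular, so the maximum displacement is √(0.111699² + 0.0590095²) ≈ 0.126328 m.
That is 0.126328 m = 12.633 cm.

12.6 centimeters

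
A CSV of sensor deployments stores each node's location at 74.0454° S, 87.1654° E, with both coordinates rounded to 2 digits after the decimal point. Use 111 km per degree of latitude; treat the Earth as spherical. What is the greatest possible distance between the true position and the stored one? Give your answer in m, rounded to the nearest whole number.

576 m

Rounding to 2 decimal places leaves each coordinate within ±0.005° of the true value.
North–south component: 0.005° × 111000 = 555 m.
E–W at 74.0454°: 0.005° × 111000 × cos 74.0454° = 0.005 × 111000 × 0.2749 ≈ 152.556 m.
The two errors are perpendicular, so the maximum displacement is √(555² + 152.556²) ≈ 575.585 m.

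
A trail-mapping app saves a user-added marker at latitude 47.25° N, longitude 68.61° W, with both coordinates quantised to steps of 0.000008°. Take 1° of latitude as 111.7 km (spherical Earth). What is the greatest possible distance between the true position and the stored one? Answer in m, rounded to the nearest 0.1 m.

With a 0.000008° grid the true value lies within half a step, ±0.000008°/2 = ±4e-06°, of the stored one.
North–south component: 4e-06° × 111700 = 0.4468 m.
Longitude error → 4e-06 × 111700 × cos 47.25° = 4e-06 × 111700 × 0.6788 ≈ 0.303288 m.
The two errors are perpendicular, so the maximum displacement is √(0.4468² + 0.303288²) ≈ 0.540013 m.

0.5 m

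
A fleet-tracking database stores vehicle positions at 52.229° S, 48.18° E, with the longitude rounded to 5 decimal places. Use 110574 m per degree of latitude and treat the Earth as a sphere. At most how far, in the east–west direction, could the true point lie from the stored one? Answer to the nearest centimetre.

Rounding to 5 decimal places leaves the longitude within ±5e-06° of the true value.
At latitude 52.229° a degree of longitude spans 110574 m × cos 52.229° = 110574 × 0.6125 ≈ 67727.4 m.
East–west error: 5e-06° × 67727.4 m/° ≈ 0.338637 m.
That is 0.338637 m = 33.864 cm.

34 centimetres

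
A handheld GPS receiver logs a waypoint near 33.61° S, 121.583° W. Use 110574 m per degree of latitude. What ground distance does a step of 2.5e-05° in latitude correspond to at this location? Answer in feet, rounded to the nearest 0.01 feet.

9.07 feet

2.5e-05° × 110574 m/° = 2.76435 m.
In feet: 2.76435 m ÷ 0.3048 ≈ 9.0694 ft.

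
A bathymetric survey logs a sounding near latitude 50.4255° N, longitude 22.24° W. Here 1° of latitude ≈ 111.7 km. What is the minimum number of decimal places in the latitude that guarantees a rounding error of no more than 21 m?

4

One degree of latitude covers 111700 m.
Rounding to N decimal places gives at most 0.5 × 10⁻ᴺ degrees of error, i.e. 0.5 × 10⁻ᴺ × 111700 m.
Setting 55850 × 10⁻ᴺ ≤ 21 gives 10ᴺ ≥ 2660, i.e. N ≥ 3.42.
At 3 places the error can reach 55.9 m, but 4 places keeps it to 5.58 m.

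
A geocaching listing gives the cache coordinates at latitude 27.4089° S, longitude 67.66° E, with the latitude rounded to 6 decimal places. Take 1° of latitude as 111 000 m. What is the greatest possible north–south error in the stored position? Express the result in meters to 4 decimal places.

Rounding to 6 decimal places leaves the latitude within ±5e-07° of the true value.
North–south distance: 5e-07° × 111000 m/° = 0.0555 m.

0.0555 meters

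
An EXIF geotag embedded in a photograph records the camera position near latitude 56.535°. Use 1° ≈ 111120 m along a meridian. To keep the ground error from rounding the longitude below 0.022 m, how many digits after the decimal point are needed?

At 56.535° one degree of longitude covers 111120 × cos 56.535° ≈ 111120 × 0.5514 ≈ 61274.6 m.
With N decimal places the half-ulp bound is 0.5·10⁻ᴺ°, or 0.5·10⁻ᴺ × 61274.6 m on the ground.
Setting 30637.3 × 10⁻ᴺ ≤ 0.022 gives 10ᴺ ≥ 1.393e+06, i.e. N ≥ 6.14.
So 7 decimal places suffice (0.00306 m); 6 would allow up to 0.0306 m.

7 decimal places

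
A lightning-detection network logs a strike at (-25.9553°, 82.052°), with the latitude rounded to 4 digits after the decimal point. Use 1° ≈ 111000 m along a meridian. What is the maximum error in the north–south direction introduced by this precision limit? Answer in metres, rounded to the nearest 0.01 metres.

Rounding to 4 decimal places leaves the latitude within ±5e-05° of the true value.
North–south distance: 5e-05° × 111000 m/° = 5.55 m.

5.55 metres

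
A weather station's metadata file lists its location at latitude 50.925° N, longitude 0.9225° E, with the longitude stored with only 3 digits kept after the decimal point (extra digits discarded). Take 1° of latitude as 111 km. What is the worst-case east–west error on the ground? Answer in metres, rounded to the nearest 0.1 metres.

Truncating at 3 decimal places can drop up to a full unit in the last place, so the longitude may be off by as much as 0.001°.
Parallels shrink by cos φ, so at 50.925° a degree of longitude is 111000 × 0.6303 ≈ 69967.4 m.
So at most 0.001° × 69967.4 ≈ 69.9674 m east–west.

70.0 metres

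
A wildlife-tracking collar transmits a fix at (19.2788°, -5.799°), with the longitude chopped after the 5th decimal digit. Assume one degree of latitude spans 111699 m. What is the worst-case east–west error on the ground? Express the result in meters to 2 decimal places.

Truncating at 5 decimal places can drop up to a full unit in the last place, so the longitude may be off by as much as 1e-05°.
One degree of longitude at 19.2788° is 111699 × cos 19.2788° ≈ 111699 × 0.9439 = 105435 m.
So at most 1e-05° × 105435 ≈ 1.05435 m east–west.

1.05 meters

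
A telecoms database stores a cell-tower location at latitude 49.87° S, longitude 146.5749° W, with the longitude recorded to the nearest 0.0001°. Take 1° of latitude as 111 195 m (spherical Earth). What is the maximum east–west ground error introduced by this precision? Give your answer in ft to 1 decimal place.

Rounding to 4 decimal places leaves the longitude within ±5e-05° of the true value.
Parallels shrink by cos φ, so at 49.87° a degree of longitude is 111195 × 0.6445 ≈ 71667.9 m.
Maximum E–W displacement: 5e-05 × 71667.9 = 3.58339 m.
Converting: 3.58339 m × 3.2808 ft/m ≈ 11.757 ft.

11.8 ft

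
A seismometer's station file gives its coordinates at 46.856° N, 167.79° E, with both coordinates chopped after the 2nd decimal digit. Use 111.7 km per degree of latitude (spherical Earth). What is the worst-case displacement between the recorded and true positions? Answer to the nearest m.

Truncating at 2 decimal places can drop up to a full unit in the last place, so each coordinate may be off by as much as 0.01°.
Latitude error → 0.01 × 111700 = 1117 m along the meridian.
East–west component at 46.856°: 0.01° × 111700 × cos 46.856° ≈ 0.01 × 76384.3 ≈ 763.843 m.
Worst case both components are at the extreme and orthogonal: √(1117² + 763.843²) ≈ 1353.2 m.

1353 m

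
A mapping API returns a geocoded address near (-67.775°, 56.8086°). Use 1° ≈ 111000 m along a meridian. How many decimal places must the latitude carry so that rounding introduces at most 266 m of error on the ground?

One degree of latitude covers 111000 m.
Rounding to N decimal places gives at most 0.5 × 10⁻ᴺ degrees of error, i.e. 0.5 × 10⁻ᴺ × 111000 m.
Need 0.5 × 111000 × 10⁻ᴺ ≤ 266 → 10⁻ᴺ ≤ 4.793e-03, so N ≥ 2.32.
At 2 places the error can reach 555 m, but 3 places keeps it to 55.5 m.

3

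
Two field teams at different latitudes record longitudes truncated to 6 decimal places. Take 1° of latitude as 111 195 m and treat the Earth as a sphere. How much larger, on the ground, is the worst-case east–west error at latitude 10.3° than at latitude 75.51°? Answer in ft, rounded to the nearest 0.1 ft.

Truncating at 6 decimal places can drop up to a full unit in the last place, so the longitude may be off by as much as 1e-06°.
At 10.3°: 1e-06° × 111195 × cos 10.3° = 1e-06 × 111195 × 0.9839 ≈ 0.1094 m.
Error at 75.51° = 1e-06° × 111195 × cos 75.51° ≈ 0.11119 × 0.2502 = 0.027822 m.
So the lower-latitude error exceeds the higher by 0.1094 − 0.027822 = 0.081581 m.
In feet: 0.0815809 m ÷ 0.3048 ≈ 0.26765 ft.

0.3 ft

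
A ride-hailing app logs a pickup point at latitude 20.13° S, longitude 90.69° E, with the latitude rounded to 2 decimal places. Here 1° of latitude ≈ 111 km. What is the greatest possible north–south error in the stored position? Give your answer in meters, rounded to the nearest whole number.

Rounding to 2 decimal places leaves the latitude within ±0.005° of the true value.
North–south distance: 0.005° × 111000 m/° = 555 m.

555 meters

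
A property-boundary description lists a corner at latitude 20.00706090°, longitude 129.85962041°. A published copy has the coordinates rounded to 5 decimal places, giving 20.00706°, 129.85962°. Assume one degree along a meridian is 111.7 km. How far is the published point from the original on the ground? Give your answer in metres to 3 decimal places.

Δlat = 20.00706090 − 20.00706 = +0.00000090°; Δlon = 129.85962041 − 129.85962 = +0.00000041°.
N–S: 0.00000090° × 111700 m/° = 0.10053 m.
E–W at 20.0071°: 0.00000041° × 111700 × cos 20.0071° = 0.00000041 × 111700 × 0.9397 ≈ 0.0430332 m.
Distance: √(0.10053² + 0.0430332²) ≈ 0.109353 m.

0.109 metres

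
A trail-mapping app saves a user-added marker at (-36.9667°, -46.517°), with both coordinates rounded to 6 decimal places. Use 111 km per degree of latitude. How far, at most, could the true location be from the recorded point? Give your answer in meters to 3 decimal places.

0.071 meters

Rounding to 6 decimal places leaves each coordinate within ±5e-07° of the true value.
Latitude error → 5e-07 × 111000 = 0.0555 m along the meridian.
East–west component at 36.9667°: 5e-07° × 111000 × cos 36.9667° ≈ 5e-07 × 88687.4 ≈ 0.0443437 m.
The two errors are perpendicular, so the maximum displacement is √(0.0555² + 0.0443437²) ≈ 0.0710395 m.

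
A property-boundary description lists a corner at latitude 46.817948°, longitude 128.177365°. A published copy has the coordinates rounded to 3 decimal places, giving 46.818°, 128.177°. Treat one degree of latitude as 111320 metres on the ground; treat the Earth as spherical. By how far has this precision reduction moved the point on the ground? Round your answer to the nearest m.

The latitude changed by -0.000052° and the longitude by +0.000365°.
North–south shift: -0.000052 × 111320 = -5.78864 m.
E–W at 46.818°: 0.000365° × 111320 × cos 46.818° = 0.000365 × 111320 × 0.6843 ≈ 27.8051 m.
Combined displacement = (5.78864² + 27.8051²)^½ ≈ 28.4012 m.

28 m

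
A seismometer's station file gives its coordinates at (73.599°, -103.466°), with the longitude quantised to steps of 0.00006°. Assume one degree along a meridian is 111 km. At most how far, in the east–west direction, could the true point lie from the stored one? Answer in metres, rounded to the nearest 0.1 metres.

0.9 metres

With a 0.00006° grid the true value lies within half a step, ±0.00006°/2 = ±3e-05°, of the stored one.
Parallels shrink by cos φ, so at 73.599° a degree of longitude is 111000 × 0.2824 ≈ 31341.8 m.
Maximum E–W displacement: 3e-05 × 31341.8 = 0.940253 m.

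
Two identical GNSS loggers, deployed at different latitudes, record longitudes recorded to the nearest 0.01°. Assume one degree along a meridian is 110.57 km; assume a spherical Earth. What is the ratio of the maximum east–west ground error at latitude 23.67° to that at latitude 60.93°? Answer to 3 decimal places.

Rounding to 2 decimal places leaves the longitude within ±0.005° of the true value.
At 23.67°: 0.005° × 110570 × cos 23.67° = 0.005 × 110570 × 0.9159 ≈ 506.34 m.
At 60.93°: 0.005° × 110570 × cos 60.93° = 0.005 × 110570 × 0.4859 ≈ 268.62 m.
Ratio: 506.34 / 268.62 = cos 23.67° / cos 60.93° ≈ 1.8850.

1.885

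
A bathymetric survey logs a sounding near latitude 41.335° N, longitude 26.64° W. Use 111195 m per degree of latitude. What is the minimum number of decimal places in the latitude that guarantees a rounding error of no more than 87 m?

One degree of latitude covers 111195 m.
Rounding to N decimal places gives at most 0.5 × 10⁻ᴺ degrees of error, i.e. 0.5 × 10⁻ᴺ × 111195 m.
Setting 55597.5 × 10⁻ᴺ ≤ 87 gives 10ᴺ ≥ 639.1, i.e. N ≥ 2.81.
N = 2 would give 556 m (too coarse); N = 3 gives 55.6 m ≤ 87 m.

3 decimal places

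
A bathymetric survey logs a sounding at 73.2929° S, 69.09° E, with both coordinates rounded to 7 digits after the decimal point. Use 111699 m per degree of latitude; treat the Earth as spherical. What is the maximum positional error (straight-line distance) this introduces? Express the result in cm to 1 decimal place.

0.6 cm

Rounding to 7 decimal places leaves each coordinate within ±5e-08° of the true value.
Latitude error → 5e-08 × 111699 = 0.00558495 m along the meridian.
East–west component at 73.2929°: 5e-08° × 111699 × cos 73.2929° ≈ 5e-08 × 32111.1 ≈ 0.00160556 m.
The two errors are perpendicular, so the maximum displacement is √(0.00558495² + 0.00160556²) ≈ 0.00581115 m.
That is 0.00581115 m = 0.58112 cm.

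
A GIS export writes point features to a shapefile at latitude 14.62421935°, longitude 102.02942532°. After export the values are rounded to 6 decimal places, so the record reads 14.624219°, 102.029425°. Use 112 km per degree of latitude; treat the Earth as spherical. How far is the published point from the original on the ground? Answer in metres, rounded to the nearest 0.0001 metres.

0.0523 metres

The latitude changed by +0.00000035° and the longitude by +0.00000032°.
N–S: 0.00000035° × 112000 m/° = 0.0392 m.
E–W at 14.6242°: 0.00000032° × 112000 × cos 14.6242° = 0.00000032 × 112000 × 0.9676 ≈ 0.0346789 m.
Hypotenuse of the two orthogonal shifts: √(0.0392² + 0.0346789²) = 0.052338 m.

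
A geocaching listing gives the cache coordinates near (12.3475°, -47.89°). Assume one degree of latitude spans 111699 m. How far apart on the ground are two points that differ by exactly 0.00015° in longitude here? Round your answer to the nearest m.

16 m

0.00015° of longitude at 12.3475° is 0.00015 × 111699 × cos 12.3475° ≈ 0.00015 × 109115 = 16.3673 m.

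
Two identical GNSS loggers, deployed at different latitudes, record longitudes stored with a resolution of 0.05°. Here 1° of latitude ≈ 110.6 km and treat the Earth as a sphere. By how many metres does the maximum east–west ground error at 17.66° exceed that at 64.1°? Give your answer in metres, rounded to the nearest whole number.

1427 metres

With a 0.05° grid the true value lies within half a step, ±0.05°/2 = ±0.025°, of the stored one.
At 17.66°: 0.025° × 110600 × cos 17.66° = 0.025 × 110600 × 0.9529 ≈ 2634.7 m.
At 64.1°: 0.025° × 110600 × cos 64.1° = 0.025 × 110600 × 0.4368 ≈ 1207.8 m.
Difference: 2634.7 − 1207.8 = 1426.9 m.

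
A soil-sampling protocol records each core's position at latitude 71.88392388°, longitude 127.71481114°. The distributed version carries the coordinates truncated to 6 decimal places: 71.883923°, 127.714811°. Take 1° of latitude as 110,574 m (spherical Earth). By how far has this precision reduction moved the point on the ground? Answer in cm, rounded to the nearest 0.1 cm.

9.7 cm

Δlat = 71.88392388 − 71.883923 = +0.00000088°; Δlon = 127.71481114 − 127.714811 = +0.00000014°.
N–S: 0.00000088° × 110574 m/° = 0.0973051 m.
East–west at this latitude: 0.00000014° × 110574 × cos 71.8839° ≈ 0.00000014 × 34382.2 = 0.00481351 m.
Hypotenuse of the two orthogonal shifts: √(0.0973051² + 0.00481351²) = 0.0974241 m.
That is 0.0974241 m = 9.7424 cm.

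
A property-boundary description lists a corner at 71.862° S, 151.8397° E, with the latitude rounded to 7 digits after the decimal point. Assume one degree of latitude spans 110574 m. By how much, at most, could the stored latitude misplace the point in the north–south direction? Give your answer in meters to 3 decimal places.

0.006 meters

Rounding to 7 decimal places leaves the latitude within ±5e-08° of the true value.
So the N–S error is at most 5e-08 × 110574 = 0.0055287 m.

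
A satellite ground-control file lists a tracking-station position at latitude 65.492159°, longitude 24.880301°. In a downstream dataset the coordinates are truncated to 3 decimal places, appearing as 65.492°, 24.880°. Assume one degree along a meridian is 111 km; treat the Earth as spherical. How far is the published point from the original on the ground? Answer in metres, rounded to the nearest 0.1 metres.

The latitude changed by +0.000159° and the longitude by +0.000301°.
N–S: 0.000159° × 111000 m/° = 17.649 m.
East–west at this latitude: 0.000301° × 111000 × cos 65.492° ≈ 0.000301 × 46045.1 = 13.8596 m.
Distance: √(17.649² + 13.8596²) ≈ 22.4405 m.

22.4 metres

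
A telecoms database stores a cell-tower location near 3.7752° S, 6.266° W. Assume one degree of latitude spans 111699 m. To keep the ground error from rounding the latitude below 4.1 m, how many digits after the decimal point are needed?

One degree of latitude covers 111699 m.
N decimal places → at most half a unit in the last place, 0.5 × 10⁻ᴺ° = 111699/2 × 10⁻ᴺ m.
Setting 55849.5 × 10⁻ᴺ ≤ 4.1 gives 10ᴺ ≥ 1.362e+04, i.e. N ≥ 4.13.
N = 4 would give 5.58 m (too coarse); N = 5 gives 0.558 m ≤ 4.1 m.

5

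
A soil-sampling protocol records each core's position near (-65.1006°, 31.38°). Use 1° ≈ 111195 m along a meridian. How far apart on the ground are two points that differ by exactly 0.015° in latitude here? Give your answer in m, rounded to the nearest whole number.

1668 m

0.015° × 111195 m/° = 1667.92 m.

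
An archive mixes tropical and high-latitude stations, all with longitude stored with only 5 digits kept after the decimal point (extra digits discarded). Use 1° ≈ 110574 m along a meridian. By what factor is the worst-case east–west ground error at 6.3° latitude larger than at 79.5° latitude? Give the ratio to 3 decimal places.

5.454

Truncating at 5 decimal places can drop up to a full unit in the last place, so the longitude may be off by as much as 1e-05°.
At 6.3°: 1e-05° × 110574 × cos 6.3° = 1e-05 × 110574 × 0.9940 ≈ 1.0991 m.
At 79.5°: 1e-05° × 110574 × cos 79.5° = 1e-05 × 110574 × 0.1822 ≈ 0.20151 m.
The ratio reduces to cos 6.3° / cos 79.5° = 0.9940/0.1822 ≈ 5.4543.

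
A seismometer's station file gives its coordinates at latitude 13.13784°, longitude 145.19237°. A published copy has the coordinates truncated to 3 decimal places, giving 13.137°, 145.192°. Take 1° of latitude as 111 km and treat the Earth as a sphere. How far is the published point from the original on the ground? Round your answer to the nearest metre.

101 metres

The latitude changed by +0.00084° and the longitude by +0.00037°.
N–S: 0.00084° × 111000 m/° = 93.24 m.
E–W at 13.137°: 0.00037° × 111000 × cos 13.137° = 0.00037 × 111000 × 0.9738 ≈ 39.9952 m.
Combined displacement = (93.24² + 39.9952²)^½ ≈ 101.456 m.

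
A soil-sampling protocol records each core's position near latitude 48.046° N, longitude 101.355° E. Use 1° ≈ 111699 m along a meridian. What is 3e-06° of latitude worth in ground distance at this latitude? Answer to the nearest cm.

34 cm

3e-06° × 111699 m/° = 0.335097 m.
That is 0.335097 m = 33.51 cm.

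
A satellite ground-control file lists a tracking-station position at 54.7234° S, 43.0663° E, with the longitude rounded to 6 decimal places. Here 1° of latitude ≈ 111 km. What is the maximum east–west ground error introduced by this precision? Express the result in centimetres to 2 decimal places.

Rounding to 6 decimal places leaves the longitude within ±5e-07° of the true value.
One degree of longitude at 54.7234° is 111000 × cos 54.7234° ≈ 111000 × 0.5775 = 64105.2 m.
Maximum E–W displacement: 5e-07 × 64105.2 = 0.0320526 m.
That is 0.0320526 m = 3.2053 cm.

3.21 centimetres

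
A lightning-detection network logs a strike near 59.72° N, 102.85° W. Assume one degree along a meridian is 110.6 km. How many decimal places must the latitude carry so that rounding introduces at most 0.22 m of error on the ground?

6

One degree of latitude covers 110600 m.
N decimal places → at most half a unit in the last place, 0.5 × 10⁻ᴺ° = 110600/2 × 10⁻ᴺ m.
Setting 55300 × 10⁻ᴺ ≤ 0.22 gives 10ᴺ ≥ 2.514e+05, i.e. N ≥ 5.40.
So 6 decimal places suffice (0.0553 m); 5 would allow up to 0.553 m.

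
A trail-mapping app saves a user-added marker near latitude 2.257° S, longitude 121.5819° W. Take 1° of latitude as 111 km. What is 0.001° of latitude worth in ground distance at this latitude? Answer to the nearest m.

111 m

Along a meridian 0.001° is 0.001 × 111000 = 111 m.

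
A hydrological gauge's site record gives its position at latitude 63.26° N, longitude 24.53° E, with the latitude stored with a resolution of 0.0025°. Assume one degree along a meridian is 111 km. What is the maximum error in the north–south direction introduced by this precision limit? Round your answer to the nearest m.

With a 0.0025° grid the true value lies within half a step, ±0.0025°/2 = ±0.00125°, of the stored one.
Along the meridian that is 0.00125° × 111000 m/° = 138.75 m.

139 m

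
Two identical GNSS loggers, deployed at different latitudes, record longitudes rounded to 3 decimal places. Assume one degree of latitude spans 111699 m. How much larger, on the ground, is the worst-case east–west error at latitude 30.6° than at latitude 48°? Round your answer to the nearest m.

11 m

Rounding to 3 decimal places leaves the longitude within ±0.0005° of the true value.
At 30.6°: 0.0005° × 111699 × cos 30.6° = 0.0005 × 111699 × 0.8607 ≈ 48.072 m.
At 48°: 0.0005° × 111699 × cos 48° = 0.0005 × 111699 × 0.6691 ≈ 37.371 m.
So the lower-latitude error exceeds the higher by 48.072 − 37.371 = 10.701 m.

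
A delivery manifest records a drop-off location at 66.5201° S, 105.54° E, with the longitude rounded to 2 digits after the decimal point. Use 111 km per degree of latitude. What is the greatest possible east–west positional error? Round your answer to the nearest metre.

Rounding to 2 decimal places leaves the longitude within ±0.005° of the true value.
One degree of longitude at 66.5201° is 111000 × cos 66.5201° ≈ 111000 × 0.3984 = 44225.4 m.
East–west error: 0.005° × 44225.4 m/° ≈ 221.127 m.

221 metres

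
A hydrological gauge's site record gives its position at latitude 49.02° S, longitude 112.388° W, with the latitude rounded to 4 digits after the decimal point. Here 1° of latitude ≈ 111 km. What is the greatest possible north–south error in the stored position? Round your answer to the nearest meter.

Rounding to 4 decimal places leaves the latitude within ±5e-05° of the true value.
Along the meridian that is 5e-05° × 111000 m/° = 5.55 m.

6 meters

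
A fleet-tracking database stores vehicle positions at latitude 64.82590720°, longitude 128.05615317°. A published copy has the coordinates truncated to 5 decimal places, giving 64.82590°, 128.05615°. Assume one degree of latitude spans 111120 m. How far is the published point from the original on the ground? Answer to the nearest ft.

3 ft

Δlat = 64.82590720 − 64.82590 = +0.00000720°; Δlon = 128.05615317 − 128.05615 = +0.00000317°.
North–south shift: 0.00000720 × 111120 = 0.800064 m.
E–W at 64.8259°: 0.00000317° × 111120 × cos 64.8259° = 0.00000317 × 111120 × 0.4254 ≈ 0.149837 m.
Combined displacement = (0.800064² + 0.149837²)^½ ≈ 0.813974 m.
Converting: 0.813974 m × 3.2808 ft/m ≈ 2.6705 ft.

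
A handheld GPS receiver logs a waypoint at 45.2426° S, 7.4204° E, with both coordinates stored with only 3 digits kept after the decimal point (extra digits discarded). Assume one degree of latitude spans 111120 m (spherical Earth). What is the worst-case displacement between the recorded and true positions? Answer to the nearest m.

Truncating at 3 decimal places can drop up to a full unit in the last place, so each coordinate may be off by as much as 0.001°.
Latitude error → 0.001 × 111120 = 111.12 m along the meridian.
E–W at 45.2426°: 0.001° × 111120 × cos 45.2426° = 0.001 × 111120 × 0.7041 ≈ 78.2403 m.
Combining orthogonally: (111.12² + 78.2403²)^½ ≈ 135.901 m.

136 m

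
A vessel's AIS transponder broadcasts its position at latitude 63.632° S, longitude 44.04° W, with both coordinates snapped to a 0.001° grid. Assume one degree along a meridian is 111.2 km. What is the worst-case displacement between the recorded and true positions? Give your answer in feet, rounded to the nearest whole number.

With a 0.001° grid the true value lies within half a step, ±0.001°/2 = ±0.0005°, of the stored one.
North–south component: 0.0005° × 111200 = 55.6 m.
East–west component at 63.632°: 0.0005° × 111200 × cos 63.632° ≈ 0.0005 × 49387.8 ≈ 24.6939 m.
Combining orthogonally: (55.6² + 24.6939²)^½ ≈ 60.8371 m.
In feet: 60.8371 m ÷ 0.3048 ≈ 199.6 ft.

200 feet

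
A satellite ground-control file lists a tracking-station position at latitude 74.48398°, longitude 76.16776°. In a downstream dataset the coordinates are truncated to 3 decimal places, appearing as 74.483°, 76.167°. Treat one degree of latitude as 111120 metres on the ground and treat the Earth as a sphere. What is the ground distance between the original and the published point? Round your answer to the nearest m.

The latitude changed by +0.00098° and the longitude by +0.00076°.
North–south shift: 0.00098 × 111120 = 108.898 m.
E–W at 74.483°: 0.00076° × 111120 × cos 74.483° = 0.00076 × 111120 × 0.2675 ≈ 22.5927 m.
Distance: √(108.898² + 22.5927²) ≈ 111.217 m.

111 m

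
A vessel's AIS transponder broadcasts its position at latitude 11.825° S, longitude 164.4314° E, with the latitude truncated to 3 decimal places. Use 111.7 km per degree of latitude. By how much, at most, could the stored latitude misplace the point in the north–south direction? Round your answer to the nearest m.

112 m

Truncating at 3 decimal places can drop up to a full unit in the last place, so the latitude may be off by as much as 0.001°.
So the N–S error is at most 0.001 × 111700 = 111.7 m.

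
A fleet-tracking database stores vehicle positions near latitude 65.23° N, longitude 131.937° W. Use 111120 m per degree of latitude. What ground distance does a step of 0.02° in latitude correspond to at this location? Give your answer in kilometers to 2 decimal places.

2.22 kilometers

0.02° × 111120 m/° = 2222.4 m.
That is 2222.4 m = 2.2224 km.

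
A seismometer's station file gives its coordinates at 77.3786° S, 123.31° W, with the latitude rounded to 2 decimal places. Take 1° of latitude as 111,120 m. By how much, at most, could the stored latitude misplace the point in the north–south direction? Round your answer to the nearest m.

556 m

Rounding to 2 decimal places leaves the latitude within ±0.005° of the true value.
So the N–S error is at most 0.005 × 111120 = 555.6 m.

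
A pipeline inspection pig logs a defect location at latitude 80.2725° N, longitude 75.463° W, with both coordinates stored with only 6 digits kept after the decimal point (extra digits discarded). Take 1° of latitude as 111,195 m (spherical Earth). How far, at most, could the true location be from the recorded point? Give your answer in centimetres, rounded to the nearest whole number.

Truncating at 6 decimal places can drop up to a full unit in the last place, so each coordinate may be off by as much as 1e-06°.
North–south component: 1e-06° × 111195 = 0.111195 m.
East–west component at 80.2725°: 1e-06° × 111195 × cos 80.2725° ≈ 1e-06 × 18787.8 ≈ 0.0187878 m.
Worst case both components are at the extreme and orthogonal: √(0.111195² + 0.0187878²) ≈ 0.112771 m.
That is 0.112771 m = 11.277 cm.

11 centimetres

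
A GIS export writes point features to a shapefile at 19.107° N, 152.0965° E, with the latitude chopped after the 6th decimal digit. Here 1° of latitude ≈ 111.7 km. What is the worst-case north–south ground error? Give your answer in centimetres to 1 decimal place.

11.2 centimetres

Truncating at 6 decimal places can drop up to a full unit in the last place, so the latitude may be off by as much as 1e-06°.
Along the meridian that is 1e-06° × 111700 m/° = 0.1117 m.
That is 0.1117 m = 11.17 cm.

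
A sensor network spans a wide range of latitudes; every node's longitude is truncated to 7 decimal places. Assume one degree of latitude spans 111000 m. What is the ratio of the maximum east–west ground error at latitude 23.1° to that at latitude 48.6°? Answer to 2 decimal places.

Truncating at 7 decimal places can drop up to a full unit in the last place, so the longitude may be off by as much as 1e-07°.
Error at 23.1° = 1e-07° × 111000 × cos 23.1° ≈ 0.0111 × 0.9198 = 0.01021 m.
At 48.6°: 1e-07° × 111000 × cos 48.6° = 1e-07 × 111000 × 0.6613 ≈ 0.0073406 m.
The ratio reduces to cos 23.1° / cos 48.6° = 0.9198/0.6613 ≈ 1.3909.

1.39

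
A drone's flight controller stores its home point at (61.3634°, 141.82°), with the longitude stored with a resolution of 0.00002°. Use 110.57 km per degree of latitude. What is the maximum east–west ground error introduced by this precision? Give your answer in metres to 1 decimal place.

0.5 metres

With a 0.00002° grid the true value lies within half a step, ±0.00002°/2 = ±1e-05°, of the stored one.
Parallels shrink by cos φ, so at 61.3634° a degree of longitude is 110570 × 0.4793 ≈ 52991 m.
So at most 1e-05° × 52991 ≈ 0.52991 m east–west.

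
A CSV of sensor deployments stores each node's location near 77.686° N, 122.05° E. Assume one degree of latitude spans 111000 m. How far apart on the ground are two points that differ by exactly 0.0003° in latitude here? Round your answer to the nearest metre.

33 metres

0.0003° × 111000 m/° = 33.3 m.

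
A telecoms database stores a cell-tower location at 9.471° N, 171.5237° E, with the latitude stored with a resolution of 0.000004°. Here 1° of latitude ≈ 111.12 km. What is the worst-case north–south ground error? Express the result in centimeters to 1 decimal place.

22.2 centimeters

With a 0.000004° grid the true value lies within half a step, ±0.000004°/2 = ±2e-06°, of the stored one.
So the N–S error is at most 2e-06 × 111120 = 0.22224 m.
That is 0.22224 m = 22.224 cm.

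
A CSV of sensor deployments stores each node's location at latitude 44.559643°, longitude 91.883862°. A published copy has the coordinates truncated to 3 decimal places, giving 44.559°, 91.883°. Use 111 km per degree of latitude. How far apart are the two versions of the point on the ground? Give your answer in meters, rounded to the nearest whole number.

The latitude changed by +0.000643° and the longitude by +0.000862°.
N–S: 0.000643° × 111000 m/° = 71.373 m.
E–W at 44.559°: 0.000862° × 111000 × cos 44.559° = 0.000862 × 111000 × 0.7125 ≈ 68.1761 m.
Hypotenuse of the two orthogonal shifts: √(71.373² + 68.1761²) = 98.702 m.

99 meters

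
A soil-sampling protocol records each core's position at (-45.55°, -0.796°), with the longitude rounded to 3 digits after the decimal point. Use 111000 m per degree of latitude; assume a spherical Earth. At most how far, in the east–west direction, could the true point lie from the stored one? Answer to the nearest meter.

39 meters

Rounding to 3 decimal places leaves the longitude within ±0.0005° of the true value.
At latitude 45.55° a degree of longitude spans 111000 m × cos 45.55° = 111000 × 0.7003 ≈ 77731.8 m.
So at most 0.0005° × 77731.8 ≈ 38.8659 m east–west.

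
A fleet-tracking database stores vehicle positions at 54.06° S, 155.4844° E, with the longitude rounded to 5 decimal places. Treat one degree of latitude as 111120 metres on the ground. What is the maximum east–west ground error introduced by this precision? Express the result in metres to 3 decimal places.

0.326 metres

Rounding to 5 decimal places leaves the longitude within ±5e-06° of the true value.
At latitude 54.06° a degree of longitude spans 111120 m × cos 54.06° = 111120 × 0.5869 ≈ 65220.5 m.
Maximum E–W displacement: 5e-06 × 65220.5 = 0.326103 m.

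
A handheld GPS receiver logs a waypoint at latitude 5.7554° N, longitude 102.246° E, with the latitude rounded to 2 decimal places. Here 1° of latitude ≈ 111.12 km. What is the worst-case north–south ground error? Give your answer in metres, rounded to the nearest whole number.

556 metres

Rounding to 2 decimal places leaves the latitude within ±0.005° of the true value.
North–south distance: 0.005° × 111120 m/° = 555.6 m.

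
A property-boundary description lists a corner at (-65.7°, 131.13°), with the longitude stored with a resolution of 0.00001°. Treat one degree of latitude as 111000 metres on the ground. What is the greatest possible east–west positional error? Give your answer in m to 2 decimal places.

0.23 m

With a 0.00001° grid the true value lies within half a step, ±0.00001°/2 = ±5e-06°, of the stored one.
Parallels shrink by cos φ, so at 65.7° a degree of longitude is 111000 × 0.4115 ≈ 45678.1 m.
East–west error: 5e-06° × 45678.1 m/° ≈ 0.22839 m.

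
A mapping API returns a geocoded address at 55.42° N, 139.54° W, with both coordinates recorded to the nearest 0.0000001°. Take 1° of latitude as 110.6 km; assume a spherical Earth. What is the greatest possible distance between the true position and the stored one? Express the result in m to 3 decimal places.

0.006 m

Rounding to 7 decimal places leaves each coordinate within ±5e-08° of the true value.
Latitude error → 5e-08 × 110600 = 0.00553 m along the meridian.
East–west component at 55.42°: 5e-08° × 110600 × cos 55.42° ≈ 5e-08 × 62771.7 ≈ 0.00313859 m.
Combining orthogonally: (0.00553² + 0.00313859²)^½ ≈ 0.00635859 m.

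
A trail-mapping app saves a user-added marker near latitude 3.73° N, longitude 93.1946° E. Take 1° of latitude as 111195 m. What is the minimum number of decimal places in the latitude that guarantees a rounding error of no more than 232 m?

One degree of latitude covers 111195 m.
Rounding to N decimal places gives at most 0.5 × 10⁻ᴺ degrees of error, i.e. 0.5 × 10⁻ᴺ × 111195 m.
Need 0.5 × 111195 × 10⁻ᴺ ≤ 232 → 10⁻ᴺ ≤ 4.173e-03, so N ≥ 2.38.
At 2 places the error can reach 556 m, but 3 places keeps it to 55.6 m.

3 decimal places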